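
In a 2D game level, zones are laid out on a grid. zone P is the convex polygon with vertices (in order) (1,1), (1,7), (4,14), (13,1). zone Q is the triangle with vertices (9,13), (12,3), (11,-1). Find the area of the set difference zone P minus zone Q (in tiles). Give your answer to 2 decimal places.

|zone P| = 87, |zone P∩zone Q| = 3.5604.
|zone P ∖ zone Q| = |zone P| − |zone P∩zone Q| = 87 − 3.5604 = 83.44.

83.44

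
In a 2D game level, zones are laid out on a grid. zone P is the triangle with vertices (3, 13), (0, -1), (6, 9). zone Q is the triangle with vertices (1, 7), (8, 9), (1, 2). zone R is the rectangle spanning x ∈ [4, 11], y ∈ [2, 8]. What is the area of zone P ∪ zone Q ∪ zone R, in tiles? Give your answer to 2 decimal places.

70.08

By inclusion–exclusion:
Individual areas: |zone P| = 27, |zone Q| = 17.5, |zone R| = 42.
|zone P∩zone Q| = 11.9215.
|zone P∩zone R| = 1.6333.
|zone Q∩zone R| = 4.4643.
|zone P∩zone Q∩zone R| = 1.5976.
|zone P ∪ zone Q ∪ zone R| = 86.5 − 18.0192 + 1.5976 = 70.08.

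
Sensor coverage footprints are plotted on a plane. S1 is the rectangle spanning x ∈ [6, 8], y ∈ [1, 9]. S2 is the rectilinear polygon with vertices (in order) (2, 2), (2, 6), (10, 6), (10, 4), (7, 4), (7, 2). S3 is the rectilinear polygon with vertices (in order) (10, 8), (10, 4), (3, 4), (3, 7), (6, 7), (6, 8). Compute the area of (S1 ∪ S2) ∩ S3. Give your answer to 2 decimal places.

18.00

|S1 ∪ S2| = 36.
|(S1 ∪ S2) ∩ S3| = 18.00.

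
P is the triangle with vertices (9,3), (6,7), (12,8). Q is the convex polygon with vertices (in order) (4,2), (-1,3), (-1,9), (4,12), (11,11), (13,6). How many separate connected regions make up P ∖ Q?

1

P ∖ Q is a single connected region.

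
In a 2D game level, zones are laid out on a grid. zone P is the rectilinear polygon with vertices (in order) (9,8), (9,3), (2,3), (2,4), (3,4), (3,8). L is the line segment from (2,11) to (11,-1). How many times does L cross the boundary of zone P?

The segment meets the boundary at (4.25,8), (8,3).

2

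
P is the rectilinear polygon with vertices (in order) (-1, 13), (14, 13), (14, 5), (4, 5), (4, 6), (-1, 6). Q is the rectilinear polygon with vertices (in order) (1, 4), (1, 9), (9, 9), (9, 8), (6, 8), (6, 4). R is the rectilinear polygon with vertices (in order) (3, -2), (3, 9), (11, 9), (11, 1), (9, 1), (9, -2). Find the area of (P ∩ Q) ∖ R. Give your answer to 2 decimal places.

6.00

|P ∩ Q| = 20.
|(P ∩ Q) ∩ R| = 14.
|(P ∩ Q) ∖ R| = 20 − 14 = 6.00.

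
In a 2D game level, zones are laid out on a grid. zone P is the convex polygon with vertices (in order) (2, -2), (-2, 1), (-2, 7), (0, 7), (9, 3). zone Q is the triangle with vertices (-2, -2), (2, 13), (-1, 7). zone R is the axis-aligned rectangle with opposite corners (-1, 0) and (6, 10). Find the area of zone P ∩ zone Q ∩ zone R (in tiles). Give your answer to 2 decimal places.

The intersection is the polygon with vertices (0,7), (0.358,6.841), (-1,1.75), (-1,7).
By the shoelace formula its area is 3.64.

3.64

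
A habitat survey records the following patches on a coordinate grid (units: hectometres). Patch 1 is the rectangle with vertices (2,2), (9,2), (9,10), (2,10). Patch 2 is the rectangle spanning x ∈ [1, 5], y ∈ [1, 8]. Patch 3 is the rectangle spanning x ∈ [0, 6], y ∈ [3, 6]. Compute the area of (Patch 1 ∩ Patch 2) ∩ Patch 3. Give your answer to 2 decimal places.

The region (Patch 1 ∩ Patch 2) ∩ Patch 3 is the polygon with vertices (2,6), (5,6), (5,3), (2,3).
By the shoelace formula its area is 9.00.

9.00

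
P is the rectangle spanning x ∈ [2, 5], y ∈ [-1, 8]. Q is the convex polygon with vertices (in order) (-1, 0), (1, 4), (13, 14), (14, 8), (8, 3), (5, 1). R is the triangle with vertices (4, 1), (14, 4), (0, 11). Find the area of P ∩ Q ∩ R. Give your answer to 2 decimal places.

10.30

The intersection is the polygon with vertices (5,7.333), (5,1.3), (4,1), (2.35,5.125).
By the shoelace formula its area is 10.30.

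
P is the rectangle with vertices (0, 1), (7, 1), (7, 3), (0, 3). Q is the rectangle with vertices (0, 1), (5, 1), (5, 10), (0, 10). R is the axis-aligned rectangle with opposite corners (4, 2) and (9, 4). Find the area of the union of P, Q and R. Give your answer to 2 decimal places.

By inclusion–exclusion:
Individual areas: |P| = 14, |Q| = 45, |R| = 10.
|P∩Q|: x∈[0,5], y∈[1,3] → 5·2 = 10.
|P∩R|: x∈[4,7], y∈[2,3] → 3·1 = 3.
|Q∩R|: x∈[4,5], y∈[2,4] → 1·2 = 2.
|P∩Q∩R| = 1.
|P ∪ Q ∪ R| = 69 − 15 + 1 = 55.00.

55.00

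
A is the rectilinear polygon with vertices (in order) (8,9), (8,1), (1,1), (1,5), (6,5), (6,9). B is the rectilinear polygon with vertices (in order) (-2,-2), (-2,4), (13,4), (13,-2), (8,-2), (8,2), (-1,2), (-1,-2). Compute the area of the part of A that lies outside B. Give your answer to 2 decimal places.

22.00

|A| = 36, |A∩B| = 14.
|A ∖ B| = |A| − |A∩B| = 36 − 14 = 22.00.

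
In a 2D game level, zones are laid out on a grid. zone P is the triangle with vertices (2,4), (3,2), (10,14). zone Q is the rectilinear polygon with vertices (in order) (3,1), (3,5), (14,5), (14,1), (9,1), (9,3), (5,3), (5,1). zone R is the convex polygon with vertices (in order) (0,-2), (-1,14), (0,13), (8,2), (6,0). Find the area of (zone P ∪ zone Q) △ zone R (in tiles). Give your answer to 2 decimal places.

|zone P ∪ zone Q| = 46.375.
|(zone P ∪ zone Q) ∩ zone R| = 15.2379.
|(zone P ∪ zone Q) △ zone R| = 46.375 + 71.5 − 30.4757 = 87.40.

87.40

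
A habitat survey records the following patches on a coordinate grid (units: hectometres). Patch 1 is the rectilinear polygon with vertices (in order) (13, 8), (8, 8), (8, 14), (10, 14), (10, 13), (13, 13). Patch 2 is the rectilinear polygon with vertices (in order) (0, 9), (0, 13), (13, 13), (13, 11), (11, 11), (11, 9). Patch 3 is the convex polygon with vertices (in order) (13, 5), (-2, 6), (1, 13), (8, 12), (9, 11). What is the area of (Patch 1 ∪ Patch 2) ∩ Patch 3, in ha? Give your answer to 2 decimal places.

33.83

The region (Patch 1 ∪ Patch 2) ∩ Patch 3 is the polygon with vertices (8,9), (0,9), (0,10.667), (1,13), (8,12), (9,11), (11,8), (8,8).
By the shoelace formula its area is 33.83.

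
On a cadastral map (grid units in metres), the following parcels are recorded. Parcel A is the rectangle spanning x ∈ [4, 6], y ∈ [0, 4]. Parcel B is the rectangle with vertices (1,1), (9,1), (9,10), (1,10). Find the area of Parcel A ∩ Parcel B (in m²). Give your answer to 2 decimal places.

6.00

|Parcel A∩Parcel B|: x∈[4,6], y∈[1,4] → 2·3 = 6.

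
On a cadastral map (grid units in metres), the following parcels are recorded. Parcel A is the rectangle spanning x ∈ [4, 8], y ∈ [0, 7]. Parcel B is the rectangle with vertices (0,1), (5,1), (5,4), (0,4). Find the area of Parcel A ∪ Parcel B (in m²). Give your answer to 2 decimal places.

40.00

By inclusion–exclusion:
Individual areas: |Parcel A| = 28, |Parcel B| = 15.
|Parcel A∩Parcel B|: x∈[4,5], y∈[1,4] → 1·3 = 3.
|Parcel A ∪ Parcel B| = 43 − 3 = 40.00.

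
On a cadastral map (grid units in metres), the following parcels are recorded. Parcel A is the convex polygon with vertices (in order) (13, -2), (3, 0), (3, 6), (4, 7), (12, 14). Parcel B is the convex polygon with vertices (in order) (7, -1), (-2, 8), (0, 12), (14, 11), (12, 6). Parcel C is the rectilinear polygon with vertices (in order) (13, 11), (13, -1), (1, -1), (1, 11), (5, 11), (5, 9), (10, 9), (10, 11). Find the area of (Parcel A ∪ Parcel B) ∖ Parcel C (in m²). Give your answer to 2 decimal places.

|Parcel A ∪ Parcel B| = 155.3767.
|(Parcel A ∪ Parcel B) ∩ Parcel C| = 118.589.
|(Parcel A ∪ Parcel B) ∖ Parcel C| = 155.3767 − 118.589 = 36.79.

36.79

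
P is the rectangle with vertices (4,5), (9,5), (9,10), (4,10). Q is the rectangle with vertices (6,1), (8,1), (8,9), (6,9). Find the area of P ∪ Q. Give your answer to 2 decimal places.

By inclusion–exclusion:
Individual areas: |P| = 25, |Q| = 16.
|P∩Q|: x∈[6,8], y∈[5,9] → 2·4 = 8.
|P ∪ Q| = 41 − 8 = 33.00.

33.00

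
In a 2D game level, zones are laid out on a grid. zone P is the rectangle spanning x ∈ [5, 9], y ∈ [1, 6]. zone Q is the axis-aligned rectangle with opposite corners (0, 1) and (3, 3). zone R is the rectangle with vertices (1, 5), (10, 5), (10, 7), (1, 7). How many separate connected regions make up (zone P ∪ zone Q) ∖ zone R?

2

(zone P ∪ zone Q) ∖ zone R splits into 2 disjoint pieces (area 16, area 6).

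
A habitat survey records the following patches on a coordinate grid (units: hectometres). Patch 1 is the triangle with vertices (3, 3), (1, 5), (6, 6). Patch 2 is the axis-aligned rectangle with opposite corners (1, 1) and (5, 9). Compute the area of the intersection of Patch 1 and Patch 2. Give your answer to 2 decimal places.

5.60

The intersection is the polygon with vertices (1,5), (5,5.8), (5,5), (3,3).
By the shoelace formula its area is 5.60.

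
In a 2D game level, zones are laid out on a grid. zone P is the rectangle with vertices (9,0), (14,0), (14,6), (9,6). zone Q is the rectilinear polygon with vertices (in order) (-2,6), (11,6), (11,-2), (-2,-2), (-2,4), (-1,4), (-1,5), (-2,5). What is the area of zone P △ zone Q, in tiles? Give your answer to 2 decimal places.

109.00

|zone P| = 30, |zone Q| = 103, |zone P∩zone Q| = 12.
|zone P △ zone Q| = |zone P| + |zone Q| − 2·|zone P∩zone Q| = 30 + 103 − 24 = 109.00.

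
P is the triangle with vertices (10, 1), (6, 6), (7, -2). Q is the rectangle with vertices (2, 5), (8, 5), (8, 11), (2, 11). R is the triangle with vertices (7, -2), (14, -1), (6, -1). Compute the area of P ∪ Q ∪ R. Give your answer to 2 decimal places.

By inclusion–exclusion:
Individual areas: |P| = 13.5, |Q| = 36, |R| = 4.
|P∩Q| = 0.3375.
|P∩R| = 0.5625.
|Q∩R| = 0.
|P∩Q∩R| = 0.
|P ∪ Q ∪ R| = 53.5 − 0.9 + 0 = 52.60.

52.60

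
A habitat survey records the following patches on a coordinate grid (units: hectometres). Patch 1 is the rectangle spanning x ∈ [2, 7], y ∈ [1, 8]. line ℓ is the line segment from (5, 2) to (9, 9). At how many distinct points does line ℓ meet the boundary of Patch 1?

1

The segment meets the boundary at (7,5.5).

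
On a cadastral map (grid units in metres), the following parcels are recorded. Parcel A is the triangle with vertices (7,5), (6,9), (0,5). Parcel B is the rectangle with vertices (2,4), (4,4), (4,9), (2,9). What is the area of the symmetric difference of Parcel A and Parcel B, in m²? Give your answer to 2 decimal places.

16.00

|Parcel A| = 14, |Parcel B| = 10, |Parcel A∩Parcel B| = 4.
|Parcel A △ Parcel B| = |Parcel A| + |Parcel B| − 2·|Parcel A∩Parcel B| = 14 + 10 − 8 = 16.00.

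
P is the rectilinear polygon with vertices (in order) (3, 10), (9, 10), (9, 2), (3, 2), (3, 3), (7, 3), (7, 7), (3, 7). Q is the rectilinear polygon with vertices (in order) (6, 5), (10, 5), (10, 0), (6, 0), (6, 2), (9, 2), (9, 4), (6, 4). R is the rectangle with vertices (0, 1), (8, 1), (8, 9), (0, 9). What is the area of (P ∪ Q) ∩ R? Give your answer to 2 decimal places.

22.00

|P ∪ Q| = 44.
|(P ∪ Q) ∩ R| = 22.00.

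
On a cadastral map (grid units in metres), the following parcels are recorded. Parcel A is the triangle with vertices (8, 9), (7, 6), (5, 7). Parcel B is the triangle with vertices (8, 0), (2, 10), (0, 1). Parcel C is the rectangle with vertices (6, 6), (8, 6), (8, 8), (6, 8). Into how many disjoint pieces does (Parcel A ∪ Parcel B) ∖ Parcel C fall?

3

(Parcel A ∪ Parcel B) ∖ Parcel C splits into 3 disjoint pieces (area 0.5833, area 0.5833, area 37).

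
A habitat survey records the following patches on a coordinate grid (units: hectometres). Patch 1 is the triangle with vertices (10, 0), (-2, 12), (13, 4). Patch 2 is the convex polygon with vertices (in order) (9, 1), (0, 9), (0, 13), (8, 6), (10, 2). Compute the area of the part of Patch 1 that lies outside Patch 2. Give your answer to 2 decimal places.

15.25

|Patch 1| = 42, |Patch 1∩Patch 2| = 26.7496.
|Patch 1 ∖ Patch 2| = |Patch 1| − |Patch 1∩Patch 2| = 42 − 26.7496 = 15.25.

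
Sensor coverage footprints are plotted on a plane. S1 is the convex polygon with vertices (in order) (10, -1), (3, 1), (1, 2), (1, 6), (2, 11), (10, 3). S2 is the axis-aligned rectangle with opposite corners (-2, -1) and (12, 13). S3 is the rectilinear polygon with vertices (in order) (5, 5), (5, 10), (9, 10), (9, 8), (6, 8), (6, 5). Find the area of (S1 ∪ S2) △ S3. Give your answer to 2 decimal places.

|S1 ∪ S2| = 196.
|(S1 ∪ S2) ∩ S3| = 11.
|(S1 ∪ S2) △ S3| = 196 + 11 − 22 = 185.00.

185.00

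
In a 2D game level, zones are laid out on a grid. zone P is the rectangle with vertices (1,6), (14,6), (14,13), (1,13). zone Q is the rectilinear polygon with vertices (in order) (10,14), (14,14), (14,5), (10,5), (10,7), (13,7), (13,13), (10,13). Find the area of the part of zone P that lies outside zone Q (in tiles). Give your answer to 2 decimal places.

|zone P| = 91, |zone P∩zone Q| = 10.
|zone P ∖ zone Q| = |zone P| − |zone P∩zone Q| = 91 − 10 = 81.00.

81.00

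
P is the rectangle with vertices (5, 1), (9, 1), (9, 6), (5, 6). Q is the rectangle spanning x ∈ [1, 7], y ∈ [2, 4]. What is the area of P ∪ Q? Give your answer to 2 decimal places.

28.00

By inclusion–exclusion:
Individual areas: |P| = 20, |Q| = 12.
|P∩Q|: x∈[5,7], y∈[2,4] → 2·2 = 4.
|P ∪ Q| = 32 − 4 = 28.00.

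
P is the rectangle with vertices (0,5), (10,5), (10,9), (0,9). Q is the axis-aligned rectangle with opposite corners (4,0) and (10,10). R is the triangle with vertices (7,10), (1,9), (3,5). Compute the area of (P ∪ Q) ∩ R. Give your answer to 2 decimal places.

The region (P ∪ Q) ∩ R is the polygon with vertices (4,9), (4,9.5), (7,10), (3,5), (1,9).
By the shoelace formula its area is 12.25.

12.25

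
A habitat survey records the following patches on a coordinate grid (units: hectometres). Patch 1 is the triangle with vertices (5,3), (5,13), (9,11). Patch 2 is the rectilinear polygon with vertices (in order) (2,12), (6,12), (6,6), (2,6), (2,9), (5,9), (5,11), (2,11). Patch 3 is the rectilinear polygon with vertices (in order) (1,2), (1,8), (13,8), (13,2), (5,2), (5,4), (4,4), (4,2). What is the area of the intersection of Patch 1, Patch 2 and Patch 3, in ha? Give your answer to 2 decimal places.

2.00

The intersection is the polygon with vertices (6,6), (5,6), (5,8), (6,8).
By the shoelace formula its area is 2.00.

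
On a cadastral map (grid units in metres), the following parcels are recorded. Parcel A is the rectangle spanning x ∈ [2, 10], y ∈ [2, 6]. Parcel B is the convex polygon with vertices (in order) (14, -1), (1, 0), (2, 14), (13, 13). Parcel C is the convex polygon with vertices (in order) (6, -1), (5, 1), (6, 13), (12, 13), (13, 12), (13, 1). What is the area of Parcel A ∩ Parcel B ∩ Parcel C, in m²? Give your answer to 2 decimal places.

19.00

The intersection is the polygon with vertices (10,6), (10,2), (5.083,2), (5.417,6).
By the shoelace formula its area is 19.00.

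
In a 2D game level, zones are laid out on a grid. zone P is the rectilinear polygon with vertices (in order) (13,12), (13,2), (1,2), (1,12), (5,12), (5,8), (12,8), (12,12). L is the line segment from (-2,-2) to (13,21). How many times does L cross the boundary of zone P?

The segment meets the boundary at (5,8.733), (1,2.6).

2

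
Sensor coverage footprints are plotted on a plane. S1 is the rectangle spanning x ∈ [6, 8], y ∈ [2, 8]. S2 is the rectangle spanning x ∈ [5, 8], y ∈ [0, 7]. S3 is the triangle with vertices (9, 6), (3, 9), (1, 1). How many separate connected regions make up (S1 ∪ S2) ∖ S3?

(S1 ∪ S2) ∖ S3 splits into 2 disjoint pieces (area 13.3125, area 2).

2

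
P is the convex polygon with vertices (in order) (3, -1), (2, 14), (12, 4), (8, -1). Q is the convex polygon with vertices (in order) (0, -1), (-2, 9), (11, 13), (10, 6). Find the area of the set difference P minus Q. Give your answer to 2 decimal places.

38.96

|P| = 82.5, |P∩Q| = 43.5415.
|P ∖ Q| = |P| − |P∩Q| = 82.5 − 43.5415 = 38.96.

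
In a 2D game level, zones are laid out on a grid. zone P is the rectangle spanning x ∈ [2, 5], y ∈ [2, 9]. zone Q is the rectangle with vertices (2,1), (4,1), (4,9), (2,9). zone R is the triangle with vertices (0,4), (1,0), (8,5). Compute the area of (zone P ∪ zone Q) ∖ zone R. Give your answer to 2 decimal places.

15.10

|zone P ∪ zone Q| = 23.
|(zone P ∪ zone Q) ∩ zone R| = 7.8982.
|(zone P ∪ zone Q) ∖ zone R| = 23 − 7.8982 = 15.10.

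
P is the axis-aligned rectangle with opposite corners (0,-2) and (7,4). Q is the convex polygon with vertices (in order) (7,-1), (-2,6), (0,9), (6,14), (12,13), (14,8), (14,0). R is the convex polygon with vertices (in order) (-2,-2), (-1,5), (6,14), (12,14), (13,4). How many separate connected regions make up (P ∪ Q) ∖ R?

(P ∪ Q) ∖ R splits into 2 disjoint pieces (area 47.7667, area 11.8769).

2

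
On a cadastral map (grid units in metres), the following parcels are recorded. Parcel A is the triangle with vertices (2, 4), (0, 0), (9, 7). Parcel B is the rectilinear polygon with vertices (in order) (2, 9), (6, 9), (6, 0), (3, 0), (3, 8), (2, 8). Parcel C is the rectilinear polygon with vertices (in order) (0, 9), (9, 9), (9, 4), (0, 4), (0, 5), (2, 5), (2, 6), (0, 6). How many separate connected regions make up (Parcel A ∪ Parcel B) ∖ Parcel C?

1

(Parcel A ∪ Parcel B) ∖ Parcel C is a single connected region.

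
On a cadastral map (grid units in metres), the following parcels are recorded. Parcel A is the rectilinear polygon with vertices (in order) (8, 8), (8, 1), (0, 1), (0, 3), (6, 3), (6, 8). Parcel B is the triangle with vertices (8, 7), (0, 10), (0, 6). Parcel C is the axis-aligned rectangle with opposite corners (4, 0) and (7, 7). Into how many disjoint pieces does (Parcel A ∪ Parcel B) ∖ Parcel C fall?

2

(Parcel A ∪ Parcel B) ∖ Parcel C splits into 2 disjoint pieces (area 22.25, area 8).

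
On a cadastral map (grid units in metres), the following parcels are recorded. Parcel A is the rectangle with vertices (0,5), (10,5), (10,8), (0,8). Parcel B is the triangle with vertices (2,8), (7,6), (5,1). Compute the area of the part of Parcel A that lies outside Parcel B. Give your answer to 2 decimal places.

22.13

|Parcel A| = 30, |Parcel A∩Parcel B| = 7.8714.
|Parcel A ∖ Parcel B| = |Parcel A| − |Parcel A∩Parcel B| = 30 − 7.8714 = 22.13.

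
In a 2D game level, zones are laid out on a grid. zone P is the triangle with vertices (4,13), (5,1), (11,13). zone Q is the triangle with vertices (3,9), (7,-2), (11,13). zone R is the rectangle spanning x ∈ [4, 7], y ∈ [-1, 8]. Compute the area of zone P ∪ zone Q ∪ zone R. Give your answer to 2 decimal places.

73.32

By inclusion–exclusion:
Individual areas: |zone P| = 42, |zone Q| = 52, |zone R| = 27.
|zone P∩zone Q| = 29.2443.
|zone P∩zone R| = 12.0417.
|zone Q∩zone R| = 17.4432.
|zone P∩zone Q∩zone R| = 11.0459.
|zone P ∪ zone Q ∪ zone R| = 121 − 58.7291 + 11.0459 = 73.32.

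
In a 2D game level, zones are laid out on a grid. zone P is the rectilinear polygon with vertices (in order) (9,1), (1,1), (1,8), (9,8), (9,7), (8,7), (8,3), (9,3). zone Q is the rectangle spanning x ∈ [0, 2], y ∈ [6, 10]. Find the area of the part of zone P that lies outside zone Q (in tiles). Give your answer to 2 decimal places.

50.00

|zone P| = 52, |zone P∩zone Q| = 2.
|zone P ∖ zone Q| = |zone P| − |zone P∩zone Q| = 52 − 2 = 50.00.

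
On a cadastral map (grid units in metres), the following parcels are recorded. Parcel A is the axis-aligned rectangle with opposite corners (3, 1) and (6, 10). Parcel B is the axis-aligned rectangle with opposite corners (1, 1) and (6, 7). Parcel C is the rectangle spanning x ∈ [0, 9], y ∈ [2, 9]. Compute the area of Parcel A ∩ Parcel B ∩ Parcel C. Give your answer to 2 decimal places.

The intersection is the polygon with vertices (3,7), (6,7), (6,2), (3,2).
By the shoelace formula its area is 15.00.

15.00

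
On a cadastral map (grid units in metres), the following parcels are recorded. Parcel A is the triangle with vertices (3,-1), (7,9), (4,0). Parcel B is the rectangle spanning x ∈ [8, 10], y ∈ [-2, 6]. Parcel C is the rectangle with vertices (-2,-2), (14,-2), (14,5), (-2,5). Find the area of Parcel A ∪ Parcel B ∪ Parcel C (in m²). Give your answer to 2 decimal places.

114.53

By inclusion–exclusion:
Individual areas: |Parcel A| = 3, |Parcel B| = 16, |Parcel C| = 112.
|Parcel A∩Parcel B| = 0.
|Parcel A∩Parcel C| = 2.4667.
|Parcel B∩Parcel C|: x∈[8,10], y∈[-2,5] → 2·7 = 14.
|Parcel A∩Parcel B∩Parcel C| = 0.
|Parcel A ∪ Parcel B ∪ Parcel C| = 131 − 16.4667 + 0 = 114.53.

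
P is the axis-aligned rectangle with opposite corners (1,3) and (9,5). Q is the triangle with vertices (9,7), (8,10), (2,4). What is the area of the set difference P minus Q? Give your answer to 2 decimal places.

15.33

|P| = 16, |P∩Q| = 0.6667.
|P ∖ Q| = |P| − |P∩Q| = 16 − 0.6667 = 15.33.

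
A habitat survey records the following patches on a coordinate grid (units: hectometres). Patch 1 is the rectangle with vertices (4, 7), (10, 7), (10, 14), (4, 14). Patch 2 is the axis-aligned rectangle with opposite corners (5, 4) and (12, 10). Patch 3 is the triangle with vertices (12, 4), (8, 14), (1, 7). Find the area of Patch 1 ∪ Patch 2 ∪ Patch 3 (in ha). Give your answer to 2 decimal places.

By inclusion–exclusion:
Individual areas: |Patch 1| = 42, |Patch 2| = 42, |Patch 3| = 49.
|Patch 1∩Patch 2|: x∈[5,10], y∈[7,10] → 5·3 = 15.
|Patch 1∩Patch 3| = 29.
|Patch 2∩Patch 3| = 28.1182.
|Patch 1∩Patch 2∩Patch 3| = 14.8.
|Patch 1 ∪ Patch 2 ∪ Patch 3| = 133 − 72.1182 + 14.8 = 75.68.

75.68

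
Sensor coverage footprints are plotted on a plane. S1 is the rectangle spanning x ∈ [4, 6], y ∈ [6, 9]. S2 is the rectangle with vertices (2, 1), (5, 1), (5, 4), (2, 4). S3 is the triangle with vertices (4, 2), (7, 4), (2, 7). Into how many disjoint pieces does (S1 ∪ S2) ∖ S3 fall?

(S1 ∪ S2) ∖ S3 splits into 2 disjoint pieces (area 6, area 6.5333).

2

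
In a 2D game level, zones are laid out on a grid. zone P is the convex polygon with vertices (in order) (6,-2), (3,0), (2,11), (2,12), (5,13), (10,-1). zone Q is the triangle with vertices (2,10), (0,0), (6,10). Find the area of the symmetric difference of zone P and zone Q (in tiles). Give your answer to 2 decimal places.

68.88

|zone P| = 71, |zone Q| = 20, |zone P∩zone Q| = 11.0586.
|zone P △ zone Q| = |zone P| + |zone Q| − 2·|zone P∩zone Q| = 71 + 20 − 22.1172 = 68.88.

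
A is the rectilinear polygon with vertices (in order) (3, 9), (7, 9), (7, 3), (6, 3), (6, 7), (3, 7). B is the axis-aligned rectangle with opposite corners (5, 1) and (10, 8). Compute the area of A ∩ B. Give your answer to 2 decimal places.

The intersection is the polygon with vertices (7,3), (6,3), (6,7), (5,7), (5,8), (7,8).
By the shoelace formula its area is 6.00.

6.00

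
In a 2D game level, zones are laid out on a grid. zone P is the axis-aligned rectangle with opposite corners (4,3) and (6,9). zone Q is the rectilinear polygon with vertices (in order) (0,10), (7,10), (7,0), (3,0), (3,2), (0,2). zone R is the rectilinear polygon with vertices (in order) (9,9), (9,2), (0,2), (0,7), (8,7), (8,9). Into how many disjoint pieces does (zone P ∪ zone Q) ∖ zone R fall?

2

(zone P ∪ zone Q) ∖ zone R splits into 2 disjoint pieces (area 21, area 8).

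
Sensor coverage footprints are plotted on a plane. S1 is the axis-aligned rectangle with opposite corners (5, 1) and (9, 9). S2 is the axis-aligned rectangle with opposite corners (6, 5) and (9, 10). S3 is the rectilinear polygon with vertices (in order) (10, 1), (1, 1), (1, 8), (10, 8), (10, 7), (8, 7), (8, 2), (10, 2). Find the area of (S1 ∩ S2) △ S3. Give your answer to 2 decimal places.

|S1 ∩ S2| = 12.
|(S1 ∩ S2) ∩ S3| = 7.
|(S1 ∩ S2) △ S3| = 12 + 53 − 14 = 51.00.

51.00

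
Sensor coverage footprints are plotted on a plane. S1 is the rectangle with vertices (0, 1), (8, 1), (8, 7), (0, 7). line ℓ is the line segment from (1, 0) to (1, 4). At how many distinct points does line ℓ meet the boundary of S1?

The segment meets the boundary at (1,1).

1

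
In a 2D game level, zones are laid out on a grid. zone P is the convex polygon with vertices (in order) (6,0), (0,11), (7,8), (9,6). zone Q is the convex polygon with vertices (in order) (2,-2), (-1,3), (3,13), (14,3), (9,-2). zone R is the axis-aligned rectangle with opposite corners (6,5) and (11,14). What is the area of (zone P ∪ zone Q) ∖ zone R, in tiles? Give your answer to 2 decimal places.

|zone P ∪ zone Q| = 131.6742.
|(zone P ∪ zone Q) ∩ zone R| = 15.
|(zone P ∪ zone Q) ∖ zone R| = 131.6742 − 15 = 116.67.

116.67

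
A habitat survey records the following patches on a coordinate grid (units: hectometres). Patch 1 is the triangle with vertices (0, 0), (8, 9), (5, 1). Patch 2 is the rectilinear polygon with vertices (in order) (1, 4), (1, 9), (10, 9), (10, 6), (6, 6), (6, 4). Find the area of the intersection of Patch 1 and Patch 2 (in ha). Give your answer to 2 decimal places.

5.42

The intersection is the polygon with vertices (8,9), (6.875,6), (6,6), (6,4), (3.556,4).
By the shoelace formula its area is 5.42.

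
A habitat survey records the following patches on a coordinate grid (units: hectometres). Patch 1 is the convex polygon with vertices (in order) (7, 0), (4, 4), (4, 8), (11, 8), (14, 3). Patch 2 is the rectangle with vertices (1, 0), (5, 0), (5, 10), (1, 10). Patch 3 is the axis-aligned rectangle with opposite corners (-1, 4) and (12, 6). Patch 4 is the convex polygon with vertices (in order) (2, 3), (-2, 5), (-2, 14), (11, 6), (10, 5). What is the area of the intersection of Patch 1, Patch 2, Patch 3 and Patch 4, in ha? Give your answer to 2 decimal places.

The intersection is the polygon with vertices (5,6), (5,4), (4,4), (4,6).
By the shoelace formula its area is 2.00.

2.00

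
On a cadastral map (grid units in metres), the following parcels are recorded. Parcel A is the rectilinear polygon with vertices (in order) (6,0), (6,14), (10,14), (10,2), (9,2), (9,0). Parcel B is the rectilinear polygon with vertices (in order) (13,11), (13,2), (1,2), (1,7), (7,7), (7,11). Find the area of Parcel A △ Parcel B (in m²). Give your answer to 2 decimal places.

74.00

|Parcel A| = 54, |Parcel B| = 84, |Parcel A∩Parcel B| = 32.
|Parcel A △ Parcel B| = |Parcel A| + |Parcel B| − 2·|Parcel A∩Parcel B| = 54 + 84 − 64 = 74.00.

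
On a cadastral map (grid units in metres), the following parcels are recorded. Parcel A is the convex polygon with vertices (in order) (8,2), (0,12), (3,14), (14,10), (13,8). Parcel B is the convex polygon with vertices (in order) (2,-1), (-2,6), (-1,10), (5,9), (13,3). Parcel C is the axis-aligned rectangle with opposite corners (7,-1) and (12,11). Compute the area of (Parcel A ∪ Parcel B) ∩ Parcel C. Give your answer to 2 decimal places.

The region (Parcel A ∪ Parcel B) ∩ Parcel C is the polygon with vertices (12,10.727), (12,6.8), (10.436,4.923), (12,3.75), (12,2.636), (7,0.818), (7,11), (11.25,11).
By the shoelace formula its area is 43.88.

43.88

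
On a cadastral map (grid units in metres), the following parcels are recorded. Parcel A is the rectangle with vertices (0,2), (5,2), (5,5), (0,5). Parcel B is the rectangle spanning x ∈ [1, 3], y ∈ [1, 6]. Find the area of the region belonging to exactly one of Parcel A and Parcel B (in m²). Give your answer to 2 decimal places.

|Parcel A∩Parcel B|: x∈[1,3], y∈[2,5] → 2·3 = 6.
|Parcel A △ Parcel B| = |Parcel A| + |Parcel B| − 2·|Parcel A∩Parcel B| = 15 + 10 − 12 = 13.00.

13.00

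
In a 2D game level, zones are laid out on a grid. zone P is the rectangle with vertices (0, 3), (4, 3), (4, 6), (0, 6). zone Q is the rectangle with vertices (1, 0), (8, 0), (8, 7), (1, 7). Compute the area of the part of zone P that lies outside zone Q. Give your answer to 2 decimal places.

3.00

|zone P∩zone Q|: x∈[1,4], y∈[3,6] → 3·3 = 9.
|zone P| = 12.
|zone P ∖ zone Q| = |zone P| − |zone P∩zone Q| = 12 − 9 = 3.00.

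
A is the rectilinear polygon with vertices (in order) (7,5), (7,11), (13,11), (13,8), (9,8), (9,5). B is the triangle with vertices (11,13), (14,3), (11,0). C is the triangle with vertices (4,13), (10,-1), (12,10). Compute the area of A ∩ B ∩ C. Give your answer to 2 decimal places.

The intersection is the polygon with vertices (11.962,9.793), (11.636,8), (11,8), (11,10.375), (11.887,10.042).
By the shoelace formula its area is 1.81.

1.81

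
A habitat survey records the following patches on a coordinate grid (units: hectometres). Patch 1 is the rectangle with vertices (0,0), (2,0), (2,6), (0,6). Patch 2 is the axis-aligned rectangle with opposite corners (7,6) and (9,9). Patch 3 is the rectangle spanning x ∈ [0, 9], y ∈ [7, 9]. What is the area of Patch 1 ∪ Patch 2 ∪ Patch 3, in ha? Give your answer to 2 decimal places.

32.00

By inclusion–exclusion:
Individual areas: |Patch 1| = 12, |Patch 2| = 6, |Patch 3| = 18.
|Patch 1∩Patch 2| = 0 (no overlap).
|Patch 1∩Patch 3| = 0 (no overlap).
|Patch 2∩Patch 3|: x∈[7,9], y∈[7,9] → 2·2 = 4.
|Patch 1∩Patch 2∩Patch 3| = 0.
|Patch 1 ∪ Patch 2 ∪ Patch 3| = 36 − 4 + 0 = 32.00.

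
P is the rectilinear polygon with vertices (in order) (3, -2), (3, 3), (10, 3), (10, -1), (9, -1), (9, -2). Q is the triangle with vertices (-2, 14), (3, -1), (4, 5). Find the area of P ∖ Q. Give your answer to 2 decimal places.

|P| = 34, |P∩Q| = 1.3333.
|P ∖ Q| = |P| − |P∩Q| = 34 − 1.3333 = 32.67.

32.67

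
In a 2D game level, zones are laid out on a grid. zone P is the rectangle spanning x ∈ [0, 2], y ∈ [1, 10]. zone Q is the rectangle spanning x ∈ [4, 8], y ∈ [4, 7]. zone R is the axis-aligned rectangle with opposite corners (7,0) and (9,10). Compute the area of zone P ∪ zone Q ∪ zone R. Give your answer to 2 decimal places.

47.00

By inclusion–exclusion:
Individual areas: |zone P| = 18, |zone Q| = 12, |zone R| = 20.
|zone P∩zone Q| = 0 (no overlap).
|zone P∩zone R| = 0 (no overlap).
|zone Q∩zone R|: x∈[7,8], y∈[4,7] → 1·3 = 3.
|zone P∩zone Q∩zone R| = 0.
|zone P ∪ zone Q ∪ zone R| = 50 − 3 + 0 = 47.00.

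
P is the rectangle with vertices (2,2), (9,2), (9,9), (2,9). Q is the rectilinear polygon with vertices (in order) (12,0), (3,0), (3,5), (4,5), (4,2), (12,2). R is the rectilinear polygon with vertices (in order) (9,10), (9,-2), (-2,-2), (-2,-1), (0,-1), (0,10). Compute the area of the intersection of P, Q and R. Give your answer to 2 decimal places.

3.00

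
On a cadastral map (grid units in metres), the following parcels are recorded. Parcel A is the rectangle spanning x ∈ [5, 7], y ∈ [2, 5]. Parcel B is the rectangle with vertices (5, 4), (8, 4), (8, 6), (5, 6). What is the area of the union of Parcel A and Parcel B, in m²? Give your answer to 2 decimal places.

10.00

By inclusion–exclusion:
Individual areas: |Parcel A| = 6, |Parcel B| = 6.
|Parcel A∩Parcel B|: x∈[5,7], y∈[4,5] → 2·1 = 2.
|Parcel A ∪ Parcel B| = 12 − 2 = 10.00.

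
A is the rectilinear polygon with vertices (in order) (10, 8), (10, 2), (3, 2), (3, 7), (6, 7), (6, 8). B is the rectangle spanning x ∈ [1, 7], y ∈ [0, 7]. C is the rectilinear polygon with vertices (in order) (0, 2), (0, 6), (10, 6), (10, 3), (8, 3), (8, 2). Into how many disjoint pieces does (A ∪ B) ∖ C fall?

3

(A ∪ B) ∖ C splits into 3 disjoint pieces (area 2, area 12, area 13).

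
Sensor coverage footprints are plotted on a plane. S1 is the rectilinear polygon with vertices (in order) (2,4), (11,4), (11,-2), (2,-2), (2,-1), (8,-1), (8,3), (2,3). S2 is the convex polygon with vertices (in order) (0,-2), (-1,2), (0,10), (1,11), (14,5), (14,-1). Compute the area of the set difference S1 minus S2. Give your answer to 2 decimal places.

|S1| = 30, |S1∩S2| = 25.8214.
|S1 ∖ S2| = |S1| − |S1∩S2| = 30 − 25.8214 = 4.18.

4.18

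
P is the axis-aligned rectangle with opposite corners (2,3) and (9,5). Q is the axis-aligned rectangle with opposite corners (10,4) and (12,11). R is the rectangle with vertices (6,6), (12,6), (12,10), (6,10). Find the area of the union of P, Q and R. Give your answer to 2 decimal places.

44.00

By inclusion–exclusion:
Individual areas: |P| = 14, |Q| = 14, |R| = 24.
|P∩Q| = 0 (no overlap).
|P∩R| = 0 (no overlap).
|Q∩R|: x∈[10,12], y∈[6,10] → 2·4 = 8.
|P∩Q∩R| = 0.
|P ∪ Q ∪ R| = 52 − 8 + 0 = 44.00.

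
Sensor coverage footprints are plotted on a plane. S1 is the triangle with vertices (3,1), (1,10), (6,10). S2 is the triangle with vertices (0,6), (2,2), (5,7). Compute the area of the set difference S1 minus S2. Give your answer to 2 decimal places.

|S1| = 22.5, |S1∩S2| = 5.6929.
|S1 ∖ S2| = |S1| − |S1∩S2| = 22.5 − 5.6929 = 16.81.

16.81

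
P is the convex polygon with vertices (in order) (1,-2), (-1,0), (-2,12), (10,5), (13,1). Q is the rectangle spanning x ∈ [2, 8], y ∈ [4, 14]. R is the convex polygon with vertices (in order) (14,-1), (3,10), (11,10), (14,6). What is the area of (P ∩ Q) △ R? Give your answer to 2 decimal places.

|P ∩ Q| = 23.5.
|(P ∩ Q) ∩ R| = 1.6333.
|(P ∩ Q) △ R| = 23.5 + 54.5 − 3.2667 = 74.73.

74.73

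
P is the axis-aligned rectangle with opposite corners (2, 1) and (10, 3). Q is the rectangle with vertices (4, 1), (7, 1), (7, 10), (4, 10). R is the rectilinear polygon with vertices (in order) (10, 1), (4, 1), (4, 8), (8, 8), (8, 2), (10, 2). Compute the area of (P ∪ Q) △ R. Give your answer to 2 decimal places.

17.00

|P ∪ Q| = 37.
|(P ∪ Q) ∩ R| = 25.
|(P ∪ Q) △ R| = 37 + 30 − 50 = 17.00.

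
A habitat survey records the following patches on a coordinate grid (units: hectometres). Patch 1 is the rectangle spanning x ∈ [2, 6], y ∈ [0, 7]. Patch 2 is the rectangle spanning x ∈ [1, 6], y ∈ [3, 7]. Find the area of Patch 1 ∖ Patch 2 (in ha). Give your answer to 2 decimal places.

12.00

|Patch 1∩Patch 2|: x∈[2,6], y∈[3,7] → 4·4 = 16.
|Patch 1| = 28.
|Patch 1 ∖ Patch 2| = |Patch 1| − |Patch 1∩Patch 2| = 28 − 16 = 12.00.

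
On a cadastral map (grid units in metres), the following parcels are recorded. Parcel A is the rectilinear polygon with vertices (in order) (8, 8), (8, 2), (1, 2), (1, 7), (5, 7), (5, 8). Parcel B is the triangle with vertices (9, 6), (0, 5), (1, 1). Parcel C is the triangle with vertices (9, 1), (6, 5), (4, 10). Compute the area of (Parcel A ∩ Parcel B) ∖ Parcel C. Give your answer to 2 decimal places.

14.57

|Parcel A ∩ Parcel B| = 15.3875.
|(Parcel A ∩ Parcel B) ∩ Parcel C| = 0.8161.
|(Parcel A ∩ Parcel B) ∖ Parcel C| = 15.3875 − 0.8161 = 14.57.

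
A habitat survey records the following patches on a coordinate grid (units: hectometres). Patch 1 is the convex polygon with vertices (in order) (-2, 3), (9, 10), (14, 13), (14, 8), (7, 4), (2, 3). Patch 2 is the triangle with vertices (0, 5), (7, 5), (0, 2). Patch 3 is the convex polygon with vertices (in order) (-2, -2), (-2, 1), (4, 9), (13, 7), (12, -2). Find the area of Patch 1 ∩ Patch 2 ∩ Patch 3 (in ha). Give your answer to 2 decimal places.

8.63

The intersection is the polygon with vertices (7,5), (2.625,3.125), (2,3), (0,3), (0,3.667), (0.87,4.826), (1.143,5).
By the shoelace formula its area is 8.63.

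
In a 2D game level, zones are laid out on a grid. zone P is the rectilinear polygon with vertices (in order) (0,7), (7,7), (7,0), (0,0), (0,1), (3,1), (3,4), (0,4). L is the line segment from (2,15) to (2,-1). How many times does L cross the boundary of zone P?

The segment meets the boundary at (2,0), (2,1), (2,4), (2,7).

4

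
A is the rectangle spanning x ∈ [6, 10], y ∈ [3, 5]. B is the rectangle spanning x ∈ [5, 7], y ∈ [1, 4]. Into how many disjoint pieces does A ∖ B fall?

1

A ∖ B is a single connected region.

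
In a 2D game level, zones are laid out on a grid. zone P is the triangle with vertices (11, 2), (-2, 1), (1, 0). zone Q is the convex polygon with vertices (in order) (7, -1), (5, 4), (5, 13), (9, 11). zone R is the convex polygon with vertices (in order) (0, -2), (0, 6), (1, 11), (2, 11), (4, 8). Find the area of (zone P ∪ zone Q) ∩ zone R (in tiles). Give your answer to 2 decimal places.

1.09

The region (zone P ∪ zone Q) ∩ zone R is the polygon with vertices (0,0.333), (0,1.154), (1.302,1.254), (0.824,0.059).
By the shoelace formula its area is 1.09.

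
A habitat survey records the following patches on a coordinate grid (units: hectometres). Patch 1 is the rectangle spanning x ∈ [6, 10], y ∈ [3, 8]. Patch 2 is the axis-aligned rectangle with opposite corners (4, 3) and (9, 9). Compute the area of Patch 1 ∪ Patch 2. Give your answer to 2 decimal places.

35.00

By inclusion–exclusion:
Individual areas: |Patch 1| = 20, |Patch 2| = 30.
|Patch 1∩Patch 2|: x∈[6,9], y∈[3,8] → 3·5 = 15.
|Patch 1 ∪ Patch 2| = 50 − 15 = 35.00.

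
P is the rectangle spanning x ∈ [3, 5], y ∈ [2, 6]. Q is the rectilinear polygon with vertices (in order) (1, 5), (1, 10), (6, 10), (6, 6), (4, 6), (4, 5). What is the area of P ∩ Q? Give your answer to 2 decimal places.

1.00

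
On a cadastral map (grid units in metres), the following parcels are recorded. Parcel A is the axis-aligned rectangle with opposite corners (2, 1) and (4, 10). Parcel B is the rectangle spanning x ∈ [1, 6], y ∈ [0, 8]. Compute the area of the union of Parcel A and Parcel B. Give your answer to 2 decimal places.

By inclusion–exclusion:
Individual areas: |Parcel A| = 18, |Parcel B| = 40.
|Parcel A∩Parcel B|: x∈[2,4], y∈[1,8] → 2·7 = 14.
|Parcel A ∪ Parcel B| = 58 − 14 = 44.00.

44.00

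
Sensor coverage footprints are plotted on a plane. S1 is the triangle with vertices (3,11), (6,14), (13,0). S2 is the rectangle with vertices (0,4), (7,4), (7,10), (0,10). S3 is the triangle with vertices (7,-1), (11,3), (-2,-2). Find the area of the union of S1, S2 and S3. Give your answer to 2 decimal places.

By inclusion–exclusion:
Individual areas: |S1| = 31.5, |S2| = 42, |S3| = 16.
|S1∩S2| = 5.2545.
|S1∩S3| = 0.0632.
|S2∩S3| = 0.
|S1∩S2∩S3| = 0.
|S1 ∪ S2 ∪ S3| = 89.5 − 5.3177 + 0 = 84.18.

84.18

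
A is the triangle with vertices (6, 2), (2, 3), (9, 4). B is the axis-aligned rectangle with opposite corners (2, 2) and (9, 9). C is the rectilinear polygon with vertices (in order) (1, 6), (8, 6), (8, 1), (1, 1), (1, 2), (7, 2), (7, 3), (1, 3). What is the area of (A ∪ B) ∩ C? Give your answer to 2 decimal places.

|A ∪ B| = 49.
|(A ∪ B) ∩ C| = 19.00.

19.00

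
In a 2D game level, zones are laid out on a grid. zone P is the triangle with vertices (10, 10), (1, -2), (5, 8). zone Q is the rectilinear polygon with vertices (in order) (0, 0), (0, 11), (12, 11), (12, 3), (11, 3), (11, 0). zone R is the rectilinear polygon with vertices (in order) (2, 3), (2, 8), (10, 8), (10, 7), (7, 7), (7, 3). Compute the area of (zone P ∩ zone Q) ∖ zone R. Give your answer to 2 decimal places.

|zone P ∩ zone Q| = 20.3.
|(zone P ∩ zone Q) ∩ zone R| = 12.75.
|(zone P ∩ zone Q) ∖ zone R| = 20.3 − 12.75 = 7.55.

7.55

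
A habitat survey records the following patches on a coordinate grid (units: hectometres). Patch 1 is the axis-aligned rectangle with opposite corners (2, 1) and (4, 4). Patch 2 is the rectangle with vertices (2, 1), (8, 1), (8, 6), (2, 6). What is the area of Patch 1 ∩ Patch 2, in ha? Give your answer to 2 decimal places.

6.00

|Patch 1∩Patch 2|: x∈[2,4], y∈[1,4] → 2·3 = 6.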